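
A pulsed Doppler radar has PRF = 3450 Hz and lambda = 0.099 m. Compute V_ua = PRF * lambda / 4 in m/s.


V_ua = 3450 * 0.099 / 4 = 85.4 m/s

85.4 m/s


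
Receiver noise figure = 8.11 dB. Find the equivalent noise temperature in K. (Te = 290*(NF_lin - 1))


NF_lin = 10^(8.11/10) = 6.471426
Te = 290 * (6.471426 - 1) = 1586.7 K

1586.7 K


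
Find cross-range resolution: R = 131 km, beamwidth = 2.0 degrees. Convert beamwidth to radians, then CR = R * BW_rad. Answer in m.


BW_rad = 0.034906585
CR = 131000 * 0.034906585 = 4572.8 m

4572.8 m


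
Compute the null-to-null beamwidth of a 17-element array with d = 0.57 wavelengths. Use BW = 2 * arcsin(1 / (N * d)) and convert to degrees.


1/(N*d) = 1/(17*0.57) = 0.103199
BW = 2*arcsin(0.103199) = 11.8 degrees

11.8 degrees


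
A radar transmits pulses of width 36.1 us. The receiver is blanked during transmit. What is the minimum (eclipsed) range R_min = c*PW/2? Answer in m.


R_min = 3e8 * 36.1e-6 / 2 = 5415.0 m

5415.0 m


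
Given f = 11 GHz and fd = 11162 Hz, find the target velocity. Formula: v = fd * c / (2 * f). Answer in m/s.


v = 11162 * 3e8 / (2 * 11000000000.0) = 152.2 m/s

152.2 m/s


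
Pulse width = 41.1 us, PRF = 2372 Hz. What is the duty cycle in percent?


DC = 41.1e-6 * 2372 * 100 = 9.75%

9.75%


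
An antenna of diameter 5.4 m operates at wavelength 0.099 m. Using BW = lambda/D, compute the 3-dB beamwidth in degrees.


BW_rad = 0.099 / 5.4 = 0.018333
BW_deg = 1.05 degrees

1.05 degrees


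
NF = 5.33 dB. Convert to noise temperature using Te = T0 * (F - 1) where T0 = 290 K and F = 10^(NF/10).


NF_lin = 10^(5.33/10) = 3.411929
Te = 290 * (3.411929 - 1) = 699.5 K

699.5 K


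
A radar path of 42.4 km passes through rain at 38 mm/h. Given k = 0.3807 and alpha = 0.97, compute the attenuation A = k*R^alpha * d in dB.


gamma = 0.3807 * 38^0.97 = 12.970985 dB/km
A = 12.970985 * 42.4 = 549.97 dB

549.97 dB


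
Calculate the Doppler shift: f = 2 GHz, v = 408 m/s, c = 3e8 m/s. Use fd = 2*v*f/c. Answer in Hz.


fd = 2 * 408 * 2000000000.0 / 3e8 = 5440.0 Hz

5440.0 Hz


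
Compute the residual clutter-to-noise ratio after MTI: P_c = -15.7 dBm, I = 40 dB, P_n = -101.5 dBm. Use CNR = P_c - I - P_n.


CNR = -15.7 - 40 - (-101.5) = 45.8 dB

45.8 dB


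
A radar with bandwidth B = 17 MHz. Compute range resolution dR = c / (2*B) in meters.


dR = 3e8 / (2 * 17000000.0) = 8.82 m

8.82 m


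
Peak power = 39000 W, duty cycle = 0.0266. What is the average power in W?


P_avg = 39000 * 0.0266 = 1037.4 W

1037.4 W


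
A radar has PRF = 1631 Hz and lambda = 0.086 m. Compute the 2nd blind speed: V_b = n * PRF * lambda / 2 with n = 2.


V_blind = 2 * 1631 * 0.086 / 2 = 140.3 m/s

140.3 m/s


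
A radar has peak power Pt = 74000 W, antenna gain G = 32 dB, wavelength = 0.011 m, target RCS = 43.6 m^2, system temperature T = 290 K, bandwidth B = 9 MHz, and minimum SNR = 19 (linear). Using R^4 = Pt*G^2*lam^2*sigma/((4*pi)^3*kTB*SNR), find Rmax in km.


G_lin = 10^(32/10) = 1584.893192
R^4 = 74000 * 1584.893192^2 * 0.011^2 * 43.6 / ((4*pi)^3 * 1.38e-23 * 290 * 9000000.0 * 19)
R^4 = 7.22106e17 m^4
R_max = (7.22106e17)^(1/4) = 29150.8 m = 29.2 km

29.2 km


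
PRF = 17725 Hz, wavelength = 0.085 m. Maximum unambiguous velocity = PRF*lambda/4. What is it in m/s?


V_ua = 17725 * 0.085 / 4 = 376.7 m/s

376.7 m/s


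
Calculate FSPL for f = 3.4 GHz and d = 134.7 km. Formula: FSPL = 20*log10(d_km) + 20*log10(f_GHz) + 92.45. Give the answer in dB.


20*log10(134.7) = 42.59
20*log10(3.4) = 10.63
FSPL = 145.7 dB

145.7 dB


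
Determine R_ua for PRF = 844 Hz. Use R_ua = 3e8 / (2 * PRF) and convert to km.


R_ua = 3e8 / (2 * 844) = 177725.1 m = 177.7 km

177.7 km


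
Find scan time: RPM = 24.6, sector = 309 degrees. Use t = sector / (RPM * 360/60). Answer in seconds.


t = 309 / (24.6 * 360) * 60 = 2.09 s

2.09 s


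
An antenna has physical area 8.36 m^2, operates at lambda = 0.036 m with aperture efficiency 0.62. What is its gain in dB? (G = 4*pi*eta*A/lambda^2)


G_linear = 4*pi*0.62*8.36/0.036^2 = 50257.73
G_dB = 10*log10(50257.73) = 47.0 dB

47.0 dB


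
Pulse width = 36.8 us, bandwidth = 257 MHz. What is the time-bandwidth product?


TBP = 36.8 * 257 = 9457.6

9457.6


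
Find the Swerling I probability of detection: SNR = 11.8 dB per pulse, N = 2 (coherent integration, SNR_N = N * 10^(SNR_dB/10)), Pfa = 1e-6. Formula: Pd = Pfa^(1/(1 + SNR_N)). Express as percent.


SNR_lin = 10^(11.8/10) = 15.13561
SNR_N = 2 * 15.13561 = 30.27122
1/(1 + SNR_N) = 1/31.27122 = 0.0319783
Pd = (1e-6)^0.0319783 = 0.64288
Pd = 64.3%

64.3%


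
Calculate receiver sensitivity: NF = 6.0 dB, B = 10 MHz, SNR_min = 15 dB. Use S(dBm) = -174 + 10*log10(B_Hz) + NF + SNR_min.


10*log10(10000000.0) = 70.0
S = -174 + 70.0 + 6.0 + 15 = -83.0 dBm

-83.0 dBm


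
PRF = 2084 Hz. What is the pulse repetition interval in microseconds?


PRI = 1/2084 = 0.0004798464 s = 479.8 us

479.8 us


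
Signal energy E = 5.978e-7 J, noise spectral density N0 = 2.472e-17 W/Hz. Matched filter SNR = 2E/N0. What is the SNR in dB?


SNR_lin = 2 * 5.978e-7 / 2.472e-17 = 4.837e10
SNR_dB = 10*log10(4.837e10) = 106.8 dB

106.8 dB


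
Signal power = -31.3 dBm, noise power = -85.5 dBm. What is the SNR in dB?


SNR = -31.3 - (-85.5) = 54.2 dB

54.2 dB


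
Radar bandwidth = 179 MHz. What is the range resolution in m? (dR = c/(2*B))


dR = 3e8 / (2 * 179000000.0) = 0.84 m

0.84 m


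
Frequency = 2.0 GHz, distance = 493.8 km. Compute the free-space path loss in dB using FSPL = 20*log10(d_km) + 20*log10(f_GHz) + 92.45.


20*log10(493.8) = 53.87
20*log10(2.0) = 6.02
FSPL = 152.3 dB

152.3 dB


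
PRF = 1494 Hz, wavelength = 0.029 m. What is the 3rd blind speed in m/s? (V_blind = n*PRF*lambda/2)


V_blind = 3 * 1494 * 0.029 / 2 = 65.0 m/s

65.0 m/s


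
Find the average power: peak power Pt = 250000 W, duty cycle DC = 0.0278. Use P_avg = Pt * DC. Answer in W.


P_avg = 250000 * 0.0278 = 6950.0 W

6950.0 W


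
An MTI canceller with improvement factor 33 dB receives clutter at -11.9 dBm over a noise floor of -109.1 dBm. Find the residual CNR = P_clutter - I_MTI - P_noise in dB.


CNR = -11.9 - 33 - (-109.1) = 64.2 dB

64.2 dB


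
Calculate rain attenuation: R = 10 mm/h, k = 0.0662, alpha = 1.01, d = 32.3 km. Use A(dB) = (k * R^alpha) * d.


gamma = 0.0662 * 10^1.01 = 0.67742 dB/km
A = 0.67742 * 32.3 = 21.88 dB

21.88 dB


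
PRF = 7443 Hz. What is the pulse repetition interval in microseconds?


PRI = 1/7443 = 0.0001343544 s = 134.4 us

134.4 us


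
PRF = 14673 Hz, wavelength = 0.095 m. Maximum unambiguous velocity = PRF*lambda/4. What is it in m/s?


V_ua = 14673 * 0.095 / 4 = 348.5 m/s

348.5 m/s


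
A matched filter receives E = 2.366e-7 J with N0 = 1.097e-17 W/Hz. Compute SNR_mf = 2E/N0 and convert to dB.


SNR_lin = 2 * 2.366e-7 / 1.097e-17 = 4.314e10
SNR_dB = 10*log10(4.314e10) = 106.3 dB

106.3 dB


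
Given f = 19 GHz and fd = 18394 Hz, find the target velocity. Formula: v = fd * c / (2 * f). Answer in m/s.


v = 18394 * 3e8 / (2 * 19000000000.0) = 145.2 m/s

145.2 m/s


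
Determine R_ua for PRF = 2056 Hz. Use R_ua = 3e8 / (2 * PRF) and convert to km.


R_ua = 3e8 / (2 * 2056) = 72957.2 m = 73.0 km

73.0 km


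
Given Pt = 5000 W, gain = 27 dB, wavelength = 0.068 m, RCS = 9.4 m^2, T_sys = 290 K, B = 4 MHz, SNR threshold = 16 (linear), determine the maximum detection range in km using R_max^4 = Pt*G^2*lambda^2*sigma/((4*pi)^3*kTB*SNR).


G_lin = 10^(27/10) = 501.187234
R^4 = 5000 * 501.187234^2 * 0.068^2 * 9.4 / ((4*pi)^3 * 1.38e-23 * 290 * 4000000.0 * 16)
R^4 = 1.07406e17 m^4
R_max = (1.07406e17)^(1/4) = 18103.3 m = 18.1 km

18.1 km


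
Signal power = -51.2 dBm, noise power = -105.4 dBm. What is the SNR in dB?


SNR = -51.2 - (-105.4) = 54.2 dB

54.2 dB


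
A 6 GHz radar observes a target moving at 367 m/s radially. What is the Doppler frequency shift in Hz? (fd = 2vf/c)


fd = 2 * 367 * 6000000000.0 / 3e8 = 14680.0 Hz

14680.0 Hz


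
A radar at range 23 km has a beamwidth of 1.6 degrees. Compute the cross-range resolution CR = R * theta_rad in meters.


BW_rad = 0.027925268
CR = 23000 * 0.027925268 = 642.3 m

642.3 m


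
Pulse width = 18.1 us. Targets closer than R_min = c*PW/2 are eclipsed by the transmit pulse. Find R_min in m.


R_min = 3e8 * 18.1e-6 / 2 = 2715.0 m

2715.0 m


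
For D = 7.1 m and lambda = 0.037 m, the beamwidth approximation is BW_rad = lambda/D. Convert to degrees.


BW_rad = 0.037 / 7.1 = 0.005211
BW_deg = 0.3 degrees

0.3 degrees


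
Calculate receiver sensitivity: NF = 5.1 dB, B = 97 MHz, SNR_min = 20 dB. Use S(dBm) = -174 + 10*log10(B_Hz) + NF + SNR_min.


10*log10(97000000.0) = 79.87
S = -174 + 79.87 + 5.1 + 20 = -69.0 dBm

-69.0 dBm


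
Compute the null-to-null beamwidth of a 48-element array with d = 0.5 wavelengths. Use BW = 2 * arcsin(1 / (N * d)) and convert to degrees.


1/(N*d) = 1/(48*0.5) = 0.041667
BW = 2*arcsin(0.041667) = 4.8 degrees

4.8 degrees


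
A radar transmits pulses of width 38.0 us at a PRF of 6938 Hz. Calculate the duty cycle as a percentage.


DC = 38.0e-6 * 6938 * 100 = 26.36%

26.36%


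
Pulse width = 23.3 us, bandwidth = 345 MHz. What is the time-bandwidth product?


TBP = 23.3 * 345 = 8038.5

8038.5


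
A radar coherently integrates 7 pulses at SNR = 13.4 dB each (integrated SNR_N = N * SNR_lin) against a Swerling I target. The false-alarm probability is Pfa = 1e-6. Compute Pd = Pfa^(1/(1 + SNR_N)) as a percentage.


SNR_lin = 10^(13.4/10) = 21.87762
SNR_N = 7 * 21.87762 = 153.14334
1/(1 + SNR_N) = 1/154.14334 = 0.0064875
Pd = (1e-6)^0.0064875 = 0.91427
Pd = 91.4%

91.4%


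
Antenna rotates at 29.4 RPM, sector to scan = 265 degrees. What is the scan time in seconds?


t = 265 / (29.4 * 360) * 60 = 1.5 s

1.5 s


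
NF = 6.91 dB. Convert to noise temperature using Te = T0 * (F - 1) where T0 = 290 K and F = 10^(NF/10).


NF_lin = 10^(6.91/10) = 4.909079
Te = 290 * (4.909079 - 1) = 1133.6 K

1133.6 K


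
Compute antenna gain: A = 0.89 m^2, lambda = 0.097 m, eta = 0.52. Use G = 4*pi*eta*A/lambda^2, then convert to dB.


G_linear = 4*pi*0.52*0.89/0.097^2 = 618.1
G_dB = 10*log10(618.1) = 27.9 dB

27.9 dB


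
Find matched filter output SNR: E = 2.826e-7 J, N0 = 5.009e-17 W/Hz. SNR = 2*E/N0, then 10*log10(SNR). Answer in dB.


SNR_lin = 2 * 2.826e-7 / 5.009e-17 = 1.128e10
SNR_dB = 10*log10(1.128e10) = 100.5 dB

100.5 dB


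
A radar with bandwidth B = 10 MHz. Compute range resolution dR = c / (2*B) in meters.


dR = 3e8 / (2 * 10000000.0) = 15.0 m

15.0 m


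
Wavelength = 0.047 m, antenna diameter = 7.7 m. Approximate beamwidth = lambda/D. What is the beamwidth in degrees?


BW_rad = 0.047 / 7.7 = 0.006104
BW_deg = 0.35 degrees

0.35 degrees


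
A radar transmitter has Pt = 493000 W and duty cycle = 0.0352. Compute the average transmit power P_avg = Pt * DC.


P_avg = 493000 * 0.0352 = 17353.6 W

17353.6 W


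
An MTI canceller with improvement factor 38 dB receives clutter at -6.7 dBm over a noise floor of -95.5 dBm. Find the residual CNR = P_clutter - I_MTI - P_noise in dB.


CNR = -6.7 - 38 - (-95.5) = 50.8 dB

50.8 dB


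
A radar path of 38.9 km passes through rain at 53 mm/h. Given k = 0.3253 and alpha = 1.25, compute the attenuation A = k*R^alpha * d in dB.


gamma = 0.3253 * 53^1.25 = 46.518843 dB/km
A = 46.518843 * 38.9 = 1809.58 dB

1809.58 dB


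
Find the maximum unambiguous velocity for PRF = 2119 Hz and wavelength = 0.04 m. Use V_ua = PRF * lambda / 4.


V_ua = 2119 * 0.04 / 4 = 21.2 m/s

21.2 m/s


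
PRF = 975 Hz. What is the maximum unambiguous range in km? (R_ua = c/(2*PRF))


R_ua = 3e8 / (2 * 975) = 153846.2 m = 153.8 km

153.8 km


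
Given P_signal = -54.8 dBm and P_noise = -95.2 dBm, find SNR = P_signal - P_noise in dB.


SNR = -54.8 - (-95.2) = 40.4 dB

40.4 dB


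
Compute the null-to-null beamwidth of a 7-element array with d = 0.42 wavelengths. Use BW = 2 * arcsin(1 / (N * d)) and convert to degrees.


1/(N*d) = 1/(7*0.42) = 0.340136
BW = 2*arcsin(0.340136) = 39.8 degrees

39.8 degrees


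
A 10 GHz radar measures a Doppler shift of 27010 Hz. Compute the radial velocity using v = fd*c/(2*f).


v = 27010 * 3e8 / (2 * 10000000000.0) = 405.2 m/s

405.2 m/s


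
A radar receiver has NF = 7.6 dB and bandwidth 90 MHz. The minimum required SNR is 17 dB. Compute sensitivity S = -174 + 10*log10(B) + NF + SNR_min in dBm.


10*log10(90000000.0) = 79.54
S = -174 + 79.54 + 7.6 + 17 = -69.9 dBm

-69.9 dBm


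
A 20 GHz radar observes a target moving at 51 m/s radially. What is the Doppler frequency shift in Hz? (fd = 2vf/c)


fd = 2 * 51 * 20000000000.0 / 3e8 = 6800.0 Hz

6800.0 Hz


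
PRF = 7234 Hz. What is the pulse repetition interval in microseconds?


PRI = 1/7234 = 0.0001382361 s = 138.2 us

138.2 us


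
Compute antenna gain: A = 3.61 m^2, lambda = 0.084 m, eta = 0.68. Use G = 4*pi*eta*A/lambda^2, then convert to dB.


G_linear = 4*pi*0.68*3.61/0.084^2 = 4371.87
G_dB = 10*log10(4371.87) = 36.4 dB

36.4 dB


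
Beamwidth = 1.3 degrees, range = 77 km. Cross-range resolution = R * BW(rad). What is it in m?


BW_rad = 0.02268928
CR = 77000 * 0.02268928 = 1747.1 m

1747.1 m


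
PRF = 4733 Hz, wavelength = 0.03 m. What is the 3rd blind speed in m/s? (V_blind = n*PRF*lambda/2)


V_blind = 3 * 4733 * 0.03 / 2 = 213.0 m/s

213.0 m/s


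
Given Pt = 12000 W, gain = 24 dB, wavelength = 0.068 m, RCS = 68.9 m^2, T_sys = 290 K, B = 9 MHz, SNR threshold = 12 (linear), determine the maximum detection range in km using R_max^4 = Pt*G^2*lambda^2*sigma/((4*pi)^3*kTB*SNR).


G_lin = 10^(24/10) = 251.188643
R^4 = 12000 * 251.188643^2 * 0.068^2 * 68.9 / ((4*pi)^3 * 1.38e-23 * 290 * 9000000.0 * 12)
R^4 = 2.81247e17 m^4
R_max = (2.81247e17)^(1/4) = 23028.8 m = 23.0 km

23.0 km


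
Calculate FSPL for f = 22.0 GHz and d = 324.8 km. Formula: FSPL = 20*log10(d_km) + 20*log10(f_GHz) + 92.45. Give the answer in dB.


20*log10(324.8) = 50.23
20*log10(22.0) = 26.85
FSPL = 169.5 dB

169.5 dB


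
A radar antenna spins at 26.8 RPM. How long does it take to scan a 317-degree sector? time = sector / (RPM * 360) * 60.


t = 317 / (26.8 * 360) * 60 = 1.97 s

1.97 s


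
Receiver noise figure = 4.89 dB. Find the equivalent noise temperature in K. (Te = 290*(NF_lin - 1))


NF_lin = 10^(4.89/10) = 3.083188
Te = 290 * (3.083188 - 1) = 604.1 K

604.1 K


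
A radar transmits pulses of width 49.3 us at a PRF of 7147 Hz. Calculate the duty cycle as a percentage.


DC = 49.3e-6 * 7147 * 100 = 35.23%

35.23%


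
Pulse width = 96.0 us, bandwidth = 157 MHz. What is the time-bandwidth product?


TBP = 96.0 * 157 = 15072.0

15072.0


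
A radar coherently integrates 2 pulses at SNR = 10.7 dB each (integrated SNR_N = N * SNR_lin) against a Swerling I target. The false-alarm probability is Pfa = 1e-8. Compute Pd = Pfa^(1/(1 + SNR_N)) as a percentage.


SNR_lin = 10^(10.7/10) = 11.74898
SNR_N = 2 * 11.74898 = 23.49796
1/(1 + SNR_N) = 1/24.49796 = 0.0408197
Pd = (1e-8)^0.0408197 = 0.47146
Pd = 47.1%

47.1%


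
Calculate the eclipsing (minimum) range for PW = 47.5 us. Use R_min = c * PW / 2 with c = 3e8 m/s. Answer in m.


R_min = 3e8 * 47.5e-6 / 2 = 7125.0 m

7125.0 m


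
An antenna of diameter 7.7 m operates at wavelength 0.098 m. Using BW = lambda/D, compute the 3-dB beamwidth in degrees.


BW_rad = 0.098 / 7.7 = 0.012727
BW_deg = 0.73 degrees

0.73 degrees


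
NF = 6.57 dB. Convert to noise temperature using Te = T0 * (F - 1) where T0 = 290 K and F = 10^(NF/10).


NF_lin = 10^(6.57/10) = 4.539416
Te = 290 * (4.539416 - 1) = 1026.4 K

1026.4 K


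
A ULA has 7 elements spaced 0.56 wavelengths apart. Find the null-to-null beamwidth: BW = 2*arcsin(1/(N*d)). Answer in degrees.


1/(N*d) = 1/(7*0.56) = 0.255102
BW = 2*arcsin(0.255102) = 29.6 degrees

29.6 degrees


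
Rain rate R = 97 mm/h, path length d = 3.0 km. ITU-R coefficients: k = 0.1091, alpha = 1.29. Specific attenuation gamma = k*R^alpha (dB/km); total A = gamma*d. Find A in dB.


gamma = 0.1091 * 97^1.29 = 39.880472 dB/km
A = 39.880472 * 3.0 = 119.64 dB

119.64 dB


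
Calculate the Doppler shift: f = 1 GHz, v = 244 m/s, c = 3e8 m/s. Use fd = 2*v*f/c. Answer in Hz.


fd = 2 * 244 * 1000000000.0 / 3e8 = 1626.7 Hz

1626.7 Hz


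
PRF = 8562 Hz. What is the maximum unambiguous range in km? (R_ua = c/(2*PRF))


R_ua = 3e8 / (2 * 8562) = 17519.3 m = 17.5 km

17.5 km


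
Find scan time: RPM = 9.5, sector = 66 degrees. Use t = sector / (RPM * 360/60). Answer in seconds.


t = 66 / (9.5 * 360) * 60 = 1.16 s

1.16 s


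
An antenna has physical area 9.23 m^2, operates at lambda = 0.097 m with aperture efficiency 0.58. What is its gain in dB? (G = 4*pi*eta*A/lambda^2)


G_linear = 4*pi*0.58*9.23/0.097^2 = 7149.84
G_dB = 10*log10(7149.84) = 38.5 dB

38.5 dB


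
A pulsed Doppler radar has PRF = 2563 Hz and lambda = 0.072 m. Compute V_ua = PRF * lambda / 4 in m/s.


V_ua = 2563 * 0.072 / 4 = 46.1 m/s

46.1 m/s


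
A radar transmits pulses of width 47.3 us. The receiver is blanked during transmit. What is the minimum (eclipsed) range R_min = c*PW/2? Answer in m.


R_min = 3e8 * 47.3e-6 / 2 = 7095.0 m

7095.0 m


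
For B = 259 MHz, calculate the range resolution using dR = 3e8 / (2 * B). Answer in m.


dR = 3e8 / (2 * 259000000.0) = 0.58 m

0.58 m


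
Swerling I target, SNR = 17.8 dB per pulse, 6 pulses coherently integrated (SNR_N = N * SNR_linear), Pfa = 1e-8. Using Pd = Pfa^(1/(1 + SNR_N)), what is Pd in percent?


SNR_lin = 10^(17.8/10) = 60.25596
SNR_N = 6 * 60.25596 = 361.53576
1/(1 + SNR_N) = 1/362.53576 = 0.0027583
Pd = (1e-8)^0.0027583 = 0.95046
Pd = 95.0%

95.0%


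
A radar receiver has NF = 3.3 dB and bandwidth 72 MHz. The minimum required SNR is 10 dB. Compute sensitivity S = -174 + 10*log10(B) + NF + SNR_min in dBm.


10*log10(72000000.0) = 78.57
S = -174 + 78.57 + 3.3 + 10 = -82.1 dBm

-82.1 dBm


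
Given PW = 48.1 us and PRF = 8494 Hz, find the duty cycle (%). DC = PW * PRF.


DC = 48.1e-6 * 8494 * 100 = 40.86%

40.86%


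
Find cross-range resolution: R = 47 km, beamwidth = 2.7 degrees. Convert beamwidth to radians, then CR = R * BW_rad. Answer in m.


BW_rad = 0.04712389
CR = 47000 * 0.04712389 = 2214.8 m

2214.8 m


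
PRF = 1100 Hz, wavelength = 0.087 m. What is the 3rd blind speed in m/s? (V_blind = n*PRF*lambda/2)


V_blind = 3 * 1100 * 0.087 / 2 = 143.6 m/s

143.6 m/s


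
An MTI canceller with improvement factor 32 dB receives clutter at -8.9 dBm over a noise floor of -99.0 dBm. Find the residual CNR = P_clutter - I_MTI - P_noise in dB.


CNR = -8.9 - 32 - (-99.0) = 58.1 dB

58.1 dB


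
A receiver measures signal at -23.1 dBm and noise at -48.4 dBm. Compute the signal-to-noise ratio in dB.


SNR = -23.1 - (-48.4) = 25.3 dB

25.3 dB


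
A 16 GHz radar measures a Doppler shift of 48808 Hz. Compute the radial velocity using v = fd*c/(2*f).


v = 48808 * 3e8 / (2 * 16000000000.0) = 457.6 m/s

457.6 m/s


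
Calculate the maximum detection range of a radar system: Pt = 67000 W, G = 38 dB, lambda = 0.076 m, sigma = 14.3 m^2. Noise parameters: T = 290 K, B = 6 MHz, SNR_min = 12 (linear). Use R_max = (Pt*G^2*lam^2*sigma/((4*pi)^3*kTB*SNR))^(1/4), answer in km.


G_lin = 10^(38/10) = 6309.573445
R^4 = 67000 * 6309.573445^2 * 0.076^2 * 14.3 / ((4*pi)^3 * 1.38e-23 * 290 * 6000000.0 * 12)
R^4 = 3.853e20 m^4
R_max = (3.853e20)^(1/4) = 140103.7 m = 140.1 km

140.1 km


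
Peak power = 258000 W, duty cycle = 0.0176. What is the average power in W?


P_avg = 258000 * 0.0176 = 4540.8 W

4540.8 W


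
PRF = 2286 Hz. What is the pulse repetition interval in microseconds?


PRI = 1/2286 = 0.0004374453 s = 437.4 us

437.4 us


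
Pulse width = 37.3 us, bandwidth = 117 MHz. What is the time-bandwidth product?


TBP = 37.3 * 117 = 4364.1

4364.1


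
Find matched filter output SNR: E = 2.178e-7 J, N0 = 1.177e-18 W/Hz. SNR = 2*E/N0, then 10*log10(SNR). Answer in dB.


SNR_lin = 2 * 2.178e-7 / 1.177e-18 = 3.701e11
SNR_dB = 10*log10(3.701e11) = 115.7 dB

115.7 dB


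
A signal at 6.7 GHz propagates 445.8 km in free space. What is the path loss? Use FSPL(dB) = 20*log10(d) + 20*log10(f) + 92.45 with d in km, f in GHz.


20*log10(445.8) = 52.98
20*log10(6.7) = 16.52
FSPL = 162.0 dB

162.0 dB


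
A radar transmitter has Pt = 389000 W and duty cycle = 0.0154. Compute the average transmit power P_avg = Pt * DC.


P_avg = 389000 * 0.0154 = 5990.6 W

5990.6 W


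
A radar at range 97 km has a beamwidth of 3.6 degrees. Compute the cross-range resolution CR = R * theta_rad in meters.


BW_rad = 0.062831853
CR = 97000 * 0.062831853 = 6094.7 m

6094.7 m


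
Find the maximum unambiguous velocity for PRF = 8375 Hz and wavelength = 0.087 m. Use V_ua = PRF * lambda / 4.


V_ua = 8375 * 0.087 / 4 = 182.2 m/s

182.2 m/s


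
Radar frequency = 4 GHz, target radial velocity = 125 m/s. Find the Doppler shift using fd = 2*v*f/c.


fd = 2 * 125 * 4000000000.0 / 3e8 = 3333.3 Hz

3333.3 Hz


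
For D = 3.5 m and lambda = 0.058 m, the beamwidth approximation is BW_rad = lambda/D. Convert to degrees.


BW_rad = 0.058 / 3.5 = 0.016571
BW_deg = 0.95 degrees

0.95 degrees


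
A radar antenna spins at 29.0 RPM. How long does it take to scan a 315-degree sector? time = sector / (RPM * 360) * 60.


t = 315 / (29.0 * 360) * 60 = 1.81 s

1.81 s


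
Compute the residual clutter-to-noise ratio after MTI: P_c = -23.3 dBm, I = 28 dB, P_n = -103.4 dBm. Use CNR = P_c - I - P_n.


CNR = -23.3 - 28 - (-103.4) = 52.1 dB

52.1 dB


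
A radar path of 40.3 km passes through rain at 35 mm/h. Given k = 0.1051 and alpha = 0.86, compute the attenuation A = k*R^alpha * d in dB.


gamma = 0.1051 * 35^0.86 = 2.236152 dB/km
A = 2.236152 * 40.3 = 90.12 dB

90.12 dB


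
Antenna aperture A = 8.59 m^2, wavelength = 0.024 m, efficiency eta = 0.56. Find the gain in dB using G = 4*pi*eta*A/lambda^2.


G_linear = 4*pi*0.56*8.59/0.024^2 = 104946.65
G_dB = 10*log10(104946.65) = 50.2 dB

50.2 dB


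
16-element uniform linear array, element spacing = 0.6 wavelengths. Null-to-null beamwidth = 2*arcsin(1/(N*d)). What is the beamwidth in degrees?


1/(N*d) = 1/(16*0.6) = 0.104167
BW = 2*arcsin(0.104167) = 12.0 degrees

12.0 degrees


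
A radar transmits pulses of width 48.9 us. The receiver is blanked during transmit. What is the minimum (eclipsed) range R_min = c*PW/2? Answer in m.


R_min = 3e8 * 48.9e-6 / 2 = 7335.0 m

7335.0 m


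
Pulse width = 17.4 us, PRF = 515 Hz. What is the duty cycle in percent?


DC = 17.4e-6 * 515 * 100 = 0.9%

0.9%


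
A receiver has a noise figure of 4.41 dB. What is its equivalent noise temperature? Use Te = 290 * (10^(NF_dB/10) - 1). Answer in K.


NF_lin = 10^(4.41/10) = 2.760578
Te = 290 * (2.760578 - 1) = 510.6 K

510.6 K


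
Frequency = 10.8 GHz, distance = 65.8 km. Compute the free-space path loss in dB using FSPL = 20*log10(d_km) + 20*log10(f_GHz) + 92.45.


20*log10(65.8) = 36.36
20*log10(10.8) = 20.67
FSPL = 149.5 dB

149.5 dB


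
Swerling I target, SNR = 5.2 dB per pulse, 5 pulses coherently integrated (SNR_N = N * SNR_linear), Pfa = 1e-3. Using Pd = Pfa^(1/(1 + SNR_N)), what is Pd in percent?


SNR_lin = 10^(5.2/10) = 3.31131
SNR_N = 5 * 3.31131 = 16.55655
1/(1 + SNR_N) = 1/17.55655 = 0.0569588
Pd = (1e-3)^0.0569588 = 0.67472
Pd = 67.5%

67.5%


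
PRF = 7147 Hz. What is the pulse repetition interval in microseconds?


PRI = 1/7147 = 0.0001399188 s = 139.9 us

139.9 us


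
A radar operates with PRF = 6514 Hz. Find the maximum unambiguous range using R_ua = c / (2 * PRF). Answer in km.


R_ua = 3e8 / (2 * 6514) = 23027.3 m = 23.0 km

23.0 km


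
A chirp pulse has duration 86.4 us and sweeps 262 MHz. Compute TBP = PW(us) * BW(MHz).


TBP = 86.4 * 262 = 22636.8

22636.8


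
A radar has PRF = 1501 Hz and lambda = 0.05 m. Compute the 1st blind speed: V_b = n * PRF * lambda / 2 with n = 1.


V_blind = 1 * 1501 * 0.05 / 2 = 37.5 m/s

37.5 m/s


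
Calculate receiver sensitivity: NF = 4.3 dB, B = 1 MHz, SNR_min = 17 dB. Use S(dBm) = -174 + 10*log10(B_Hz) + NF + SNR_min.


10*log10(1000000.0) = 60.0
S = -174 + 60.0 + 4.3 + 17 = -92.7 dBm

-92.7 dBm


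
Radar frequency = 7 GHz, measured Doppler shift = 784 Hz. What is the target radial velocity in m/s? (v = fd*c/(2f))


v = 784 * 3e8 / (2 * 7000000000.0) = 16.8 m/s

16.8 m/s


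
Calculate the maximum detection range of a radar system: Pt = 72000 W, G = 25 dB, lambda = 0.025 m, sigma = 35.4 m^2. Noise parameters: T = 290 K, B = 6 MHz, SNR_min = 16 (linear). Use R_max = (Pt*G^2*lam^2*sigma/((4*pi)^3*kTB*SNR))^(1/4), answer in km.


G_lin = 10^(25/10) = 316.227766
R^4 = 72000 * 316.227766^2 * 0.025^2 * 35.4 / ((4*pi)^3 * 1.38e-23 * 290 * 6000000.0 * 16)
R^4 = 2.08948e17 m^4
R_max = (2.08948e17)^(1/4) = 21380.1 m = 21.4 km

21.4 km


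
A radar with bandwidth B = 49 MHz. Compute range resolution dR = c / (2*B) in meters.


dR = 3e8 / (2 * 49000000.0) = 3.06 m

3.06 m


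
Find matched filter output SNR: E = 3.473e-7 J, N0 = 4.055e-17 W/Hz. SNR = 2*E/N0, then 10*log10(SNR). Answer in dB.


SNR_lin = 2 * 3.473e-7 / 4.055e-17 = 1.713e10
SNR_dB = 10*log10(1.713e10) = 102.3 dB

102.3 dB


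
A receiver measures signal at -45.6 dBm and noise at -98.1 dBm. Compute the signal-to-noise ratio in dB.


SNR = -45.6 - (-98.1) = 52.5 dB

52.5 dB


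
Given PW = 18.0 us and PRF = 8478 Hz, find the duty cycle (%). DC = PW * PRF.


DC = 18.0e-6 * 8478 * 100 = 15.26%

15.26%


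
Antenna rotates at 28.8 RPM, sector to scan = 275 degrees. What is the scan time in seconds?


t = 275 / (28.8 * 360) * 60 = 1.59 s

1.59 s


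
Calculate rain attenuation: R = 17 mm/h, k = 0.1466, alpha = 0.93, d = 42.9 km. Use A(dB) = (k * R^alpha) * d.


gamma = 0.1466 * 17^0.93 = 2.043862 dB/km
A = 2.043862 * 42.9 = 87.68 dB

87.68 dB


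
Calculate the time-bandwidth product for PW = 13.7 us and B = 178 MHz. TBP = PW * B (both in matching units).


TBP = 13.7 * 178 = 2438.6

2438.6


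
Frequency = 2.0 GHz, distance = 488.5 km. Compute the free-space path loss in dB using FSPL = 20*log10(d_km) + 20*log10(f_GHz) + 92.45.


20*log10(488.5) = 53.78
20*log10(2.0) = 6.02
FSPL = 152.2 dB

152.2 dB


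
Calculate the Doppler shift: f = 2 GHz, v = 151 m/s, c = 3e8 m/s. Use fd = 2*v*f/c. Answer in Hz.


fd = 2 * 151 * 2000000000.0 / 3e8 = 2013.3 Hz

2013.3 Hz


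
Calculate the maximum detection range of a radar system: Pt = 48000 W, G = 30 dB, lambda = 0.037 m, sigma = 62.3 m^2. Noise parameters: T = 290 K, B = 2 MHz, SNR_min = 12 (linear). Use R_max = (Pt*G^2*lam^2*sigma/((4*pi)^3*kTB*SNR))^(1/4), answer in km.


G_lin = 10^(30/10) = 1000.0
R^4 = 48000 * 1000.0^2 * 0.037^2 * 62.3 / ((4*pi)^3 * 1.38e-23 * 290 * 2000000.0 * 12)
R^4 = 2.1479e19 m^4
R_max = (2.1479e19)^(1/4) = 68077.5 m = 68.1 km

68.1 km


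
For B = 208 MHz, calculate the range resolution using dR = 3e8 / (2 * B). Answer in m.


dR = 3e8 / (2 * 208000000.0) = 0.72 m

0.72 m


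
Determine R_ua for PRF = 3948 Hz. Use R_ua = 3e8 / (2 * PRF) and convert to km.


R_ua = 3e8 / (2 * 3948) = 37993.9 m = 38.0 km

38.0 km


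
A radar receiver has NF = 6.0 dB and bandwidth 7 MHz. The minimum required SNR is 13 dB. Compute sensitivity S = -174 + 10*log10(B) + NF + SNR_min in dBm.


10*log10(7000000.0) = 68.45
S = -174 + 68.45 + 6.0 + 13 = -86.5 dBm

-86.5 dBm


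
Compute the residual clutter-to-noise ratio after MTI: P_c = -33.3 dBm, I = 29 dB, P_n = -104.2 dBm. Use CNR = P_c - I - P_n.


CNR = -33.3 - 29 - (-104.2) = 41.9 dB

41.9 dB


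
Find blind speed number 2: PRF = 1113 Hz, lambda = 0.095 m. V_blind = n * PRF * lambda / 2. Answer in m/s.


V_blind = 2 * 1113 * 0.095 / 2 = 105.7 m/s

105.7 m/s


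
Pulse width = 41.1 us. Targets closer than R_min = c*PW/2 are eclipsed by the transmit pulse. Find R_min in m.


R_min = 3e8 * 41.1e-6 / 2 = 6165.0 m

6165.0 m


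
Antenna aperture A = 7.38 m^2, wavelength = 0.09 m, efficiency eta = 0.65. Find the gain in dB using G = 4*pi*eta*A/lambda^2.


G_linear = 4*pi*0.65*7.38/0.09^2 = 7442.08
G_dB = 10*log10(7442.08) = 38.7 dB

38.7 dB


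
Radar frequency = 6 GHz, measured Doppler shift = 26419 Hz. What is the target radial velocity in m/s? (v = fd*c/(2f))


v = 26419 * 3e8 / (2 * 6000000000.0) = 660.5 m/s

660.5 m/s


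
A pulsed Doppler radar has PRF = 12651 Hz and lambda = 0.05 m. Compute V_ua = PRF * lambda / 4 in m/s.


V_ua = 12651 * 0.05 / 4 = 158.1 m/s

158.1 m/s


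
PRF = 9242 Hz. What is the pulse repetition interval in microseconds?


PRI = 1/9242 = 0.0001082017 s = 108.2 us

108.2 us


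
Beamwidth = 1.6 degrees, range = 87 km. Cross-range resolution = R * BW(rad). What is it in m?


BW_rad = 0.027925268
CR = 87000 * 0.027925268 = 2429.5 m

2429.5 m


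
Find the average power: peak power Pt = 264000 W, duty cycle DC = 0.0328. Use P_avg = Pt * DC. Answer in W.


P_avg = 264000 * 0.0328 = 8659.2 W

8659.2 W


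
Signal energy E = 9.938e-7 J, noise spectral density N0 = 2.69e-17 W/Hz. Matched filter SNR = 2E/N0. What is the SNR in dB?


SNR_lin = 2 * 9.938e-7 / 2.69e-17 = 7.389e10
SNR_dB = 10*log10(7.389e10) = 108.7 dB

108.7 dB


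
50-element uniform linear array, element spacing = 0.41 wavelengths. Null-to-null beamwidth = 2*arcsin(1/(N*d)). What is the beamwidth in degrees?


1/(N*d) = 1/(50*0.41) = 0.04878
BW = 2*arcsin(0.04878) = 5.6 degrees

5.6 degrees


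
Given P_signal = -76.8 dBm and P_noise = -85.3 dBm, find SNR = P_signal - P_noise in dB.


SNR = -76.8 - (-85.3) = 8.5 dB

8.5 dB


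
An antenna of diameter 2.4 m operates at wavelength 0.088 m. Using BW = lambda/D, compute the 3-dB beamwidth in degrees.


BW_rad = 0.088 / 2.4 = 0.036667
BW_deg = 2.1 degrees

2.1 degrees


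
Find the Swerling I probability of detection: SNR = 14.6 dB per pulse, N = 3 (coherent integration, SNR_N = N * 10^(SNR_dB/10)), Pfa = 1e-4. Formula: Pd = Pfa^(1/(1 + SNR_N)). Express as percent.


SNR_lin = 10^(14.6/10) = 28.84032
SNR_N = 3 * 28.84032 = 86.52096
1/(1 + SNR_N) = 1/87.52096 = 0.0114258
Pd = (1e-4)^0.0114258 = 0.90011
Pd = 90.0%

90.0%


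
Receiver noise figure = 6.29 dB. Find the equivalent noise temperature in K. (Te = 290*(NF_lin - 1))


NF_lin = 10^(6.29/10) = 4.255984
Te = 290 * (4.255984 - 1) = 944.2 K

944.2 K


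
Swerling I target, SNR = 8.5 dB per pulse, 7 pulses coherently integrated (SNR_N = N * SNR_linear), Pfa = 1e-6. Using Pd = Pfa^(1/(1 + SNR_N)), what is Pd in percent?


SNR_lin = 10^(8.5/10) = 7.07946
SNR_N = 7 * 7.07946 = 49.55622
1/(1 + SNR_N) = 1/50.55622 = 0.01978
Pd = (1e-6)^0.01978 = 0.76089
Pd = 76.1%

76.1%


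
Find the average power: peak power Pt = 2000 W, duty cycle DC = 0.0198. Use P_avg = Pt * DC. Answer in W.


P_avg = 2000 * 0.0198 = 39.6 W

39.6 W


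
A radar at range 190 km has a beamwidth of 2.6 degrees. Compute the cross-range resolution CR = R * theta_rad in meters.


BW_rad = 0.045378561
CR = 190000 * 0.045378561 = 8621.9 m

8621.9 m


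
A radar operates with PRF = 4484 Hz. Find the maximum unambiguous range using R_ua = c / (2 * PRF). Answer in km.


R_ua = 3e8 / (2 * 4484) = 33452.3 m = 33.5 km

33.5 km


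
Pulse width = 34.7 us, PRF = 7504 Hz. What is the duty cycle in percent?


DC = 34.7e-6 * 7504 * 100 = 26.04%

26.04%


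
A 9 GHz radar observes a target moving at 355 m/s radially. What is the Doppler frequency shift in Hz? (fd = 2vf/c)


fd = 2 * 355 * 9000000000.0 / 3e8 = 21300.0 Hz

21300.0 Hz


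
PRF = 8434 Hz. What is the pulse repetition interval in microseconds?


PRI = 1/8434 = 0.0001185677 s = 118.6 us

118.6 us


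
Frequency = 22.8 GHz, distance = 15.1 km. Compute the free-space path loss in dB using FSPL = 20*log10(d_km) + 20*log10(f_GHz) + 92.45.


20*log10(15.1) = 23.58
20*log10(22.8) = 27.16
FSPL = 143.2 dB

143.2 dB


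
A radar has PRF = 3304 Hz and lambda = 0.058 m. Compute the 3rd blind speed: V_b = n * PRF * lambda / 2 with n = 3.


V_blind = 3 * 3304 * 0.058 / 2 = 287.4 m/s

287.4 m/s


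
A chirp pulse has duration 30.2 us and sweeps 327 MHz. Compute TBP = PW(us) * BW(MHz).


TBP = 30.2 * 327 = 9875.4

9875.4


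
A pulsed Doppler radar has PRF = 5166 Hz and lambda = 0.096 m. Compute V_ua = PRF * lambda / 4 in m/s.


V_ua = 5166 * 0.096 / 4 = 124.0 m/s

124.0 m/s


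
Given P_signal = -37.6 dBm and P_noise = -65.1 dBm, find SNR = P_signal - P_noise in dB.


SNR = -37.6 - (-65.1) = 27.5 dB

27.5 dB


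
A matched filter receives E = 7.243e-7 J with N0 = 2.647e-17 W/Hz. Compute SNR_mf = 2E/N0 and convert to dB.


SNR_lin = 2 * 7.243e-7 / 2.647e-17 = 5.473e10
SNR_dB = 10*log10(5.473e10) = 107.4 dB

107.4 dB


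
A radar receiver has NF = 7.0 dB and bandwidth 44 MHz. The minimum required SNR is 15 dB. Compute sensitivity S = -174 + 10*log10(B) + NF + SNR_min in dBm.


10*log10(44000000.0) = 76.43
S = -174 + 76.43 + 7.0 + 15 = -75.6 dBm

-75.6 dBm


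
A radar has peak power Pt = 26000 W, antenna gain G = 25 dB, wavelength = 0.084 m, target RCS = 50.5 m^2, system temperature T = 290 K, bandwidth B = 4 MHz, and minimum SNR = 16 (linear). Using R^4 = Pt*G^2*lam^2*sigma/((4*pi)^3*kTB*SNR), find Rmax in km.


G_lin = 10^(25/10) = 316.227766
R^4 = 26000 * 316.227766^2 * 0.084^2 * 50.5 / ((4*pi)^3 * 1.38e-23 * 290 * 4000000.0 * 16)
R^4 = 1.82279e18 m^4
R_max = (1.82279e18)^(1/4) = 36743.8 m = 36.7 km

36.7 km


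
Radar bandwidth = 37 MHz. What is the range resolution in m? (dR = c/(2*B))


dR = 3e8 / (2 * 37000000.0) = 4.05 m

4.05 m


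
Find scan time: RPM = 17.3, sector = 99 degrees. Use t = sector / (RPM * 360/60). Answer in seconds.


t = 99 / (17.3 * 360) * 60 = 0.95 s

0.95 s


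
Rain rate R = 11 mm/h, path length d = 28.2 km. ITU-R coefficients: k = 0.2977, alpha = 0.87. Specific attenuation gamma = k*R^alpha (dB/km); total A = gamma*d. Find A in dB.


gamma = 0.2977 * 11^0.87 = 2.397676 dB/km
A = 2.397676 * 28.2 = 67.61 dB

67.61 dB


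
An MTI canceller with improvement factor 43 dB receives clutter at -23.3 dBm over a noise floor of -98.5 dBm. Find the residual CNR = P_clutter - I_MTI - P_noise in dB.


CNR = -23.3 - 43 - (-98.5) = 32.2 dB

32.2 dB


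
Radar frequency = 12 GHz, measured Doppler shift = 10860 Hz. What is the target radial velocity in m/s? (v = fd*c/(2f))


v = 10860 * 3e8 / (2 * 12000000000.0) = 135.8 m/s

135.8 m/s


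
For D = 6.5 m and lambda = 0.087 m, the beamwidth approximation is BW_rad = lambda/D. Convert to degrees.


BW_rad = 0.087 / 6.5 = 0.013385
BW_deg = 0.77 degrees

0.77 degrees


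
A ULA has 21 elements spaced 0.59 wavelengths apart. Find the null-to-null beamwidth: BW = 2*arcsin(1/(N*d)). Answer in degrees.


1/(N*d) = 1/(21*0.59) = 0.08071
BW = 2*arcsin(0.08071) = 9.3 degrees

9.3 degrees


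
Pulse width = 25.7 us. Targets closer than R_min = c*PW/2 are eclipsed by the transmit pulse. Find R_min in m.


R_min = 3e8 * 25.7e-6 / 2 = 3855.0 m

3855.0 m


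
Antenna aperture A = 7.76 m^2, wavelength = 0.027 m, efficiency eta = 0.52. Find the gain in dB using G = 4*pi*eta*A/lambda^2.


G_linear = 4*pi*0.52*7.76/0.027^2 = 69558.05
G_dB = 10*log10(69558.05) = 48.4 dB

48.4 dB


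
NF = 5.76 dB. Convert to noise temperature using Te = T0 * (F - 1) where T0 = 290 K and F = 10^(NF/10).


NF_lin = 10^(5.76/10) = 3.767038
Te = 290 * (3.767038 - 1) = 802.4 K

802.4 K


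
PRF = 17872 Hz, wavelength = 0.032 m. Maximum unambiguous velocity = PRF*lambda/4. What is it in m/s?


V_ua = 17872 * 0.032 / 4 = 143.0 m/s

143.0 m/s


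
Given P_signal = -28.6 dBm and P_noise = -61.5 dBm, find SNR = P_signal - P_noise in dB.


SNR = -28.6 - (-61.5) = 32.9 dB

32.9 dB


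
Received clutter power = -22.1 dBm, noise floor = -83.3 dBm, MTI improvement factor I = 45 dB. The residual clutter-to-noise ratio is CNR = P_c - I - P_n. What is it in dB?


CNR = -22.1 - 45 - (-83.3) = 16.2 dB

16.2 dB


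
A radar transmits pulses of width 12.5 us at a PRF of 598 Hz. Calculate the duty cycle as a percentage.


DC = 12.5e-6 * 598 * 100 = 0.75%

0.75%


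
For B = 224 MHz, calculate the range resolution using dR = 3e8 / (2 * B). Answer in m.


dR = 3e8 / (2 * 224000000.0) = 0.67 m

0.67 m


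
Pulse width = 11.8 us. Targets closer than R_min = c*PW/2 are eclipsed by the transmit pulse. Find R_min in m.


R_min = 3e8 * 11.8e-6 / 2 = 1770.0 m

1770.0 m


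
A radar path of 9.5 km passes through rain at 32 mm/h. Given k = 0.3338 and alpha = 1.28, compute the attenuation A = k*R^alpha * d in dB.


gamma = 0.3338 * 32^1.28 = 28.188911 dB/km
A = 28.188911 * 9.5 = 267.79 dB

267.79 dB


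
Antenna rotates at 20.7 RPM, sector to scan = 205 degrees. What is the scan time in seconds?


t = 205 / (20.7 * 360) * 60 = 1.65 s

1.65 s


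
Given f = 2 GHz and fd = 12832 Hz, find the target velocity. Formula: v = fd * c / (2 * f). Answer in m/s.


v = 12832 * 3e8 / (2 * 2000000000.0) = 962.4 m/s

962.4 m/s


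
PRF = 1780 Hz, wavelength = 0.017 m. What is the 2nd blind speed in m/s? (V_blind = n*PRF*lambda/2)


V_blind = 2 * 1780 * 0.017 / 2 = 30.3 m/s

30.3 m/s


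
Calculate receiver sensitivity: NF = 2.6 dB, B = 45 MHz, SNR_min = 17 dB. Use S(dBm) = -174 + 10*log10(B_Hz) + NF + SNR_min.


10*log10(45000000.0) = 76.53
S = -174 + 76.53 + 2.6 + 17 = -77.9 dBm

-77.9 dBm


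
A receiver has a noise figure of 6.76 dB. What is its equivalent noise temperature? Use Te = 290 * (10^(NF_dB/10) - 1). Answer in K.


NF_lin = 10^(6.76/10) = 4.74242
Te = 290 * (4.74242 - 1) = 1085.3 K

1085.3 K


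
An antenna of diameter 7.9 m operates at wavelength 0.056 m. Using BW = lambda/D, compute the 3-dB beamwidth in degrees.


BW_rad = 0.056 / 7.9 = 0.007089
BW_deg = 0.41 degrees

0.41 degrees


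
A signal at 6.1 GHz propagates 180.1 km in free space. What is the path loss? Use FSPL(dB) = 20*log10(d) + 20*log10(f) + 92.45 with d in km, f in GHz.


20*log10(180.1) = 45.11
20*log10(6.1) = 15.71
FSPL = 153.3 dB

153.3 dB


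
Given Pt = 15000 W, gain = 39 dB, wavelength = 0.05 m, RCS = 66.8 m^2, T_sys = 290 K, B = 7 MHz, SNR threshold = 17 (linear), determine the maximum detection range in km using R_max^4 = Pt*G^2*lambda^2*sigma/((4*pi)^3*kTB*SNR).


G_lin = 10^(39/10) = 7943.282347
R^4 = 15000 * 7943.282347^2 * 0.05^2 * 66.8 / ((4*pi)^3 * 1.38e-23 * 290 * 7000000.0 * 17)
R^4 = 1.67245e20 m^4
R_max = (1.67245e20)^(1/4) = 113720.4 m = 113.7 km

113.7 km


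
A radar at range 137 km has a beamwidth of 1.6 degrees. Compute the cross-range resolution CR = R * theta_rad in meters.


BW_rad = 0.027925268
CR = 137000 * 0.027925268 = 3825.8 m

3825.8 m


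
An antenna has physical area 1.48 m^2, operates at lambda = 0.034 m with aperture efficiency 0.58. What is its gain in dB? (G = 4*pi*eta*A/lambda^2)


G_linear = 4*pi*0.58*1.48/0.034^2 = 9331.29
G_dB = 10*log10(9331.29) = 39.7 dB

39.7 dB


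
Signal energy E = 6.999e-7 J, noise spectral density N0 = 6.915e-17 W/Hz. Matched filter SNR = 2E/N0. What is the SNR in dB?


SNR_lin = 2 * 6.999e-7 / 6.915e-17 = 2.024e10
SNR_dB = 10*log10(2.024e10) = 103.1 dB

103.1 dB


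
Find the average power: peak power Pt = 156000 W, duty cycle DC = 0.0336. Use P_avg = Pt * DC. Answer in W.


P_avg = 156000 * 0.0336 = 5241.6 W

5241.6 W
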